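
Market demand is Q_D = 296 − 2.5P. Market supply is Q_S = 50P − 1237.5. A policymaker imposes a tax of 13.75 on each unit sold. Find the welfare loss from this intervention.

225.07

In inverse form: demand P = 118.4 − 0.4Q, supply P = 24.75 + 0.02Q.
Competitive equilibrium: 118.4 − 0.4Q = 24.75 + 0.02Q → Q* = 222.9762, P* = 29.2095.
With the tax, the buyer price exceeds the seller price by 13.75: (118.4 − 0.4Q) − (24.75 + 0.02Q) = 13.75 → Q' = 190.2381.
ΔQ = 222.9762 − 190.2381 = 32.7381; the wedge equals the tax, 13.75.
The triangle = ½ × 32.7381 × 13.75 = 225.07.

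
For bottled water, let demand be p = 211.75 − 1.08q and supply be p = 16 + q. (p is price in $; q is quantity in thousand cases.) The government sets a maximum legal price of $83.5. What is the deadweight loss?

$736.45 thousand

Competitive equilibrium: 211.75 − 1.08q = 16 + q → q* = 94.1106, p* = 110.1106.
At the ceiling p = 83.5, quantity supplied = (83.5 − 16)/1 = 67.5.
Willingness to pay at q' = 67.5: 211.75 − 1.08·67.5 = 138.85.
Δq = 94.1106 − 67.5 = 26.6106; wedge = 138.85 − 83.5 = 55.35.
Deadweight loss = ½ × 26.6106 × 55.35 = $736.45 thousand.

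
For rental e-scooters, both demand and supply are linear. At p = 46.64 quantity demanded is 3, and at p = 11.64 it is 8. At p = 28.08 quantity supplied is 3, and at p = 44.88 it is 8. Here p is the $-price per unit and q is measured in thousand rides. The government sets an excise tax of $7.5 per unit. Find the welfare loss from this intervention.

Demand slope = (11.64 − 46.64)/(8 − 3) = −7, so p = 67.64 − 7q.
Supply slope = (44.88 − 28.08)/(8 − 3) = 3.36, so p = 18 + 3.36q.
Competitive equilibrium: 67.64 − 7q = 18 + 3.36q → q* = 4.7915, p* = 34.0995.
With the tax, the buyer price exceeds the seller price by 7.5: (67.64 − 7q) − (18 + 3.36q) = 7.5 → q' = 4.0676.
Δq = 4.7915 − 4.0676 = 0.7239; the wedge equals the tax, 7.5.
Deadweight loss = ½ × 0.7239 × 7.5 = $2.71 thousand.

$2.71 thousand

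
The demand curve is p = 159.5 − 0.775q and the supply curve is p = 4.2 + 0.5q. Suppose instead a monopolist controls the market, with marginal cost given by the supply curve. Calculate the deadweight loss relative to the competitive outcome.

Competitive equilibrium: 159.5 − 0.775q = 4.2 + 0.5q → q* = 121.80392, p* = 65.10196.
Marginal revenue: MR = 159.5 − 1.55q. Set MR = MC: 159.5 − 1.55q = 4.2 + 0.5q → q_m = 75.7561.
Price p_m = 159.5 − 0.775·75.7561 = 100.78902; MC(q_m) = 4.2 + 0.5·75.7561 = 42.07805.
Competitive q* = 121.80392, so Δq = 46.04782; wedge = 100.78902 − 42.07805 = 58.71097.
Deadweight loss = ½ × 46.04782 × 58.71097 = 1351.76.

1351.76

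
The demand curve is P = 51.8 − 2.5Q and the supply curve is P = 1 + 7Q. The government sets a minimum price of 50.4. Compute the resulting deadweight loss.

108.86

Competitive equilibrium: 51.8 − 2.5Q = 1 + 7Q → Q* = 5.34737, P* = 38.43158.
At the floor P = 50.4, quantity demanded = (51.8 − 50.4)/2.5 = 0.56.
Sellers' marginal cost at Q' = 0.56: 1 + 7·0.56 = 4.92.
ΔQ = 5.34737 − 0.56 = 4.78737; wedge = 50.4 − 4.92 = 45.48.
DWL = ½ × 4.78737 × 45.48 = 108.86.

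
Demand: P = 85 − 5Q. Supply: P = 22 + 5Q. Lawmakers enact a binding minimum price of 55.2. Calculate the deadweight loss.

Competitive equilibrium: 85 − 5Q = 22 + 5Q → Q* = 6.3, P* = 53.5.
At the floor P = 55.2, quantity demanded = (85 − 55.2)/5 = 5.96.
Sellers' marginal cost at Q' = 5.96: 22 + 5·5.96 = 51.8.
ΔQ = 6.3 − 5.96 = 0.34; wedge = 55.2 − 51.8 = 3.4.
Deadweight loss = ½ × 0.34 × 3.4 = 0.578.

0.578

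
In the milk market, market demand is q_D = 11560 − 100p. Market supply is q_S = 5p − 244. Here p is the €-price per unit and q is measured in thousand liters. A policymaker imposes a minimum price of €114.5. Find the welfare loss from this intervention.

€4546.88 thousand

In inverse form: demand p = 115.6 − 0.01q, supply p = 48.8 + 0.2q.
Competitive equilibrium: 115.6 − 0.01q = 48.8 + 0.2q → q* = 318.0952, p* = 112.419.
At the floor p = 114.5, quantity demanded = (115.6 − 114.5)/0.01 = 110.
Sellers' marginal cost at q' = 110: 48.8 + 0.2·110 = 70.8.
Δq = 318.0952 − 110 = 208.0952; wedge = 114.5 − 70.8 = 43.7.
The triangle = ½ × 208.0952 × 43.7 = €4546.88 thousand.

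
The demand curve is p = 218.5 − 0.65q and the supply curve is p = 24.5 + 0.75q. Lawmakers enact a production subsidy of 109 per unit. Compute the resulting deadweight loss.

Competitive equilibrium: 218.5 − 0.65q = 24.5 + 0.75q → q* = 138.57143, p* = 128.42857.
The subsidy lowers effective supply by 109: p = 0.75q − 84.5.
New quantity: 218.5 − 0.65q = 0.75q − 84.5 → q' = 216.42857.
Overproduction Δq = 216.42857 − 138.57143 = 77.85714; wedge = subsidy = 109.
Welfare loss = ½ × 77.85714 × 109 = 4243.21.

4243.21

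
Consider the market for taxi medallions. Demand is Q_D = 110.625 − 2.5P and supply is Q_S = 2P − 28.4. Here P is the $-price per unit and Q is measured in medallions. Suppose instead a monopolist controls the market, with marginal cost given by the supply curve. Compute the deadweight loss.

In inverse form: demand P = 44.25 − 0.4Q, supply P = 14.2 + 0.5Q.
Competitive equilibrium: 44.25 − 0.4Q = 14.2 + 0.5Q → Q* = 33.38889, P* = 30.89444.
Marginal revenue: MR = 44.25 − 0.8Q. Set MR = MC: 44.25 − 0.8Q = 14.2 + 0.5Q → Q_m = 23.11538.
Price P_m = 44.25 − 0.4·23.11538 = 35.00385; MC(Q_m) = 14.2 + 0.5·23.11538 = 25.75769.
Competitive Q* = 33.38889, so ΔQ = 10.27351; wedge = 35.00385 − 25.75769 = 9.24616.
Welfare loss = ½ × 10.27351 × 9.24616 = $47.50.

$47.50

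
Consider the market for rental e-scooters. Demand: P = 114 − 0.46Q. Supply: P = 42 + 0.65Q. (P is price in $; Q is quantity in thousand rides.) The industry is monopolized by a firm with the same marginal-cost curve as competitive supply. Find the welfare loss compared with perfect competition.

Competitive equilibrium: 114 − 0.46Q = 42 + 0.65Q → Q* = 64.8649, P* = 84.1622.
Marginal revenue: MR = 114 − 0.92Q. Set MR = MC: 114 − 0.92Q = 42 + 0.65Q → Q_m = 45.8599.
Price P_m = 114 − 0.46·45.8599 = 92.9044; MC(Q_m) = 42 + 0.65·45.8599 = 71.8089.
Competitive Q* = 64.8649, so ΔQ = 19.005; wedge = 92.9044 − 71.8089 = 21.0955.
Welfare loss = ½ × 19.005 × 21.0955 = $200.46 thousand.

$200.46 thousand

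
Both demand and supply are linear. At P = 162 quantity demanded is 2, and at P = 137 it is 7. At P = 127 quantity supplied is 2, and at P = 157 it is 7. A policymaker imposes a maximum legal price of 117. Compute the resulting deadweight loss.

129.29

Demand slope = (137 − 162)/(7 − 2) = −5, so P = 172 − 5Q.
Supply slope = (157 − 127)/(7 − 2) = 6, so P = 115 + 6Q.
Competitive equilibrium: 172 − 5Q = 115 + 6Q → Q* = 5.1818, P* = 146.0909.
At the ceiling P = 117, quantity supplied = (117 − 115)/6 = 0.3333.
Willingness to pay at Q' = 0.3333: 172 − 5·0.3333 = 170.3335.
ΔQ = 5.1818 − 0.3333 = 4.8485; wedge = 170.3335 − 117 = 53.3335.
Deadweight loss = ½ × 4.8485 × 53.3335 = 129.29.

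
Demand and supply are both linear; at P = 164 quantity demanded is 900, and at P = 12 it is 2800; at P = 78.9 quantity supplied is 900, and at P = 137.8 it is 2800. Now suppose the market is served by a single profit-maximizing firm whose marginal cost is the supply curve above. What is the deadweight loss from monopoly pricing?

Demand slope = (12 − 164)/(2800 − 900) = −0.08, so P = 236 − 0.08Q.
Supply slope = (137.8 − 78.9)/(2800 − 900) = 0.031, so P = 51 + 0.031Q.
Competitive equilibrium: 236 − 0.08Q = 51 + 0.031Q → Q* = 1666.6667, P* = 102.6667.
Marginal revenue: MR = 236 − 0.16Q. Set MR = MC: 236 − 0.16Q = 51 + 0.031Q → Q_m = 968.5864.
Price P_m = 236 − 0.08·968.5864 = 158.5131; MC(Q_m) = 51 + 0.031·968.5864 = 81.0262.
Competitive Q* = 1666.6667, so ΔQ = 698.0803; wedge = 158.5131 − 81.0262 = 77.4869.
DWL = ½ × 698.0803 × 77.4869 = 27046.04.

27046.04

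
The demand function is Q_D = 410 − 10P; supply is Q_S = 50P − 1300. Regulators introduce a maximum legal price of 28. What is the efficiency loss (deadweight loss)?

In inverse form: demand P = 41 − 0.1Q, supply P = 26 + 0.02Q.
Competitive equilibrium: 41 − 0.1Q = 26 + 0.02Q → Q* = 125, P* = 28.5.
At the ceiling P = 28, quantity supplied = (28 − 26)/0.02 = 100.
Willingness to pay at Q' = 100: 41 − 0.1·100 = 31.
ΔQ = 125 − 100 = 25; wedge = 31 − 28 = 3.
Welfare loss = ½ × 25 × 3 = 37.50.

37.50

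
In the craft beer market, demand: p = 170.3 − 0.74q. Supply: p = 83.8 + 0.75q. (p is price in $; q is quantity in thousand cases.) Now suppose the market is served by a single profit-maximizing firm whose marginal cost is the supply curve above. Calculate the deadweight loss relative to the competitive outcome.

Competitive equilibrium: 170.3 − 0.74q = 83.8 + 0.75q → q* = 58.05369, p* = 127.34027.
Marginal revenue: MR = 170.3 − 1.48q. Set MR = MC: 170.3 − 1.48q = 83.8 + 0.75q → q_m = 38.78924.
Price p_m = 170.3 − 0.74·38.78924 = 141.59596; MC(q_m) = 83.8 + 0.75·38.78924 = 112.89193.
Competitive q* = 58.05369, so Δq = 19.26445; wedge = 141.59596 − 112.89193 = 28.70403.
Welfare loss = ½ × 19.26445 × 28.70403 = $276.48 thousand.

$276.48 thousand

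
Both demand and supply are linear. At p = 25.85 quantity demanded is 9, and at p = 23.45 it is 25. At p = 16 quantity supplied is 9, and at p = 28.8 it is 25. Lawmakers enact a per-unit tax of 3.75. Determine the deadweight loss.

Demand slope = (23.45 − 25.85)/(25 − 9) = −0.15, so p = 27.2 − 0.15q.
Supply slope = (28.8 − 16)/(25 − 9) = 0.8, so p = 8.8 + 0.8q.
Competitive equilibrium: 27.2 − 0.15q = 8.8 + 0.8q → q* = 19.3684, p* = 24.2947.
With the tax, the buyer price exceeds the seller price by 3.75: (27.2 − 0.15q) − (8.8 + 0.8q) = 3.75 → q' = 15.4211.
Δq = 19.3684 − 15.4211 = 3.9473; the wedge equals the tax, 3.75.
The triangle = ½ × 3.9473 × 3.75 = 7.40.

7.40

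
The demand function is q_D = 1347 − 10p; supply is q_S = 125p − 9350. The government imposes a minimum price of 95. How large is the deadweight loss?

1341.74

In inverse form: demand p = 134.7 − 0.1q, supply p = 74.8 + 0.008q.
Competitive equilibrium: 134.7 − 0.1q = 74.8 + 0.008q → q* = 554.6296, p* = 79.237.
At the floor p = 95, quantity demanded = (134.7 − 95)/0.1 = 397.
Sellers' marginal cost at q' = 397: 74.8 + 0.008·397 = 77.976.
Δq = 554.6296 − 397 = 157.6296; wedge = 95 − 77.976 = 17.024.
The triangle = ½ × 157.6296 × 17.024 = 1341.74.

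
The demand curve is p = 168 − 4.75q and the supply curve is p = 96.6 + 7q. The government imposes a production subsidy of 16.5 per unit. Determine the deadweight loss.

11.59

Competitive equilibrium: 168 − 4.75q = 96.6 + 7q → q* = 6.0766, p* = 139.1362.
The subsidy lowers effective supply by 16.5: p = 80.1 + 7q.
New quantity: 168 − 4.75q = 80.1 + 7q → q' = 7.4809.
Overproduction Δq = 7.4809 − 6.0766 = 1.4043; wedge = subsidy = 16.5.
DWL = ½ × 1.4043 × 16.5 = 11.59.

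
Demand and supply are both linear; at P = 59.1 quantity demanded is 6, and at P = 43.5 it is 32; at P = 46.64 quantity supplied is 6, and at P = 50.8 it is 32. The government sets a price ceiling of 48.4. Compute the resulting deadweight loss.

Demand slope = (43.5 − 59.1)/(32 − 6) = −0.6, so P = 62.7 − 0.6Q.
Supply slope = (50.8 − 46.64)/(32 − 6) = 0.16, so P = 45.68 + 0.16Q.
Competitive equilibrium: 62.7 − 0.6Q = 45.68 + 0.16Q → Q* = 22.3947, P* = 49.2632.
At the ceiling P = 48.4, quantity supplied = (48.4 − 45.68)/0.16 = 17.
Willingness to pay at Q' = 17: 62.7 − 0.6·17 = 52.5.
ΔQ = 22.3947 − 17 = 5.3947; wedge = 52.5 − 48.4 = 4.1.
DWL = ½ × 5.3947 × 4.1 = 11.06.

11.06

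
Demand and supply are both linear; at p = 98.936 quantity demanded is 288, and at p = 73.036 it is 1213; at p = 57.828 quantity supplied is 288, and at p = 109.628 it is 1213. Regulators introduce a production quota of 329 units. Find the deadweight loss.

Demand slope = (73.036 − 98.936)/(1213 − 288) = −0.028, so p = 107 − 0.028q.
Supply slope = (109.628 − 57.828)/(1213 − 288) = 0.056, so p = 41.7 + 0.056q.
Competitive equilibrium: 107 − 0.028q = 41.7 + 0.056q → q* = 777.381, p* = 85.2333.
At q = 329: demand price = 107 − 0.028·329 = 97.788; supply price = 41.7 + 0.056·329 = 60.124.
Δq = 777.381 − 329 = 448.381; wedge = 97.788 − 60.124 = 37.664.
The triangle = ½ × 448.381 × 37.664 = 8443.91.

8443.91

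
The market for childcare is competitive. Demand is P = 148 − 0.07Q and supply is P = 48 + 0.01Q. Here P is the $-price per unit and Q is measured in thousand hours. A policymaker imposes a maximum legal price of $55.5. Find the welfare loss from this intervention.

$10000 thousand

Competitive equilibrium: 148 − 0.07Q = 48 + 0.01Q → Q* = 1250, P* = 60.5.
At the ceiling P = 55.5, quantity supplied = (55.5 − 48)/0.01 = 750.
Willingness to pay at Q' = 750: 148 − 0.07·750 = 95.5.
ΔQ = 1250 − 750 = 500; wedge = 95.5 − 55.5 = 40.
Deadweight loss = ½ × 500 × 40 = $10000 thousand.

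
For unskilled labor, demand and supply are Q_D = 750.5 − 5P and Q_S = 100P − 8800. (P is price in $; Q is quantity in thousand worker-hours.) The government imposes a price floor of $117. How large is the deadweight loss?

$1780.35 thousand

In inverse form: demand P = 150.1 − 0.2Q, supply P = 88 + 0.01Q.
Competitive equilibrium: 150.1 − 0.2Q = 88 + 0.01Q → Q* = 295.71429, P* = 90.95714.
At the floor P = 117, quantity demanded = (150.1 − 117)/0.2 = 165.5.
Sellers' marginal cost at Q' = 165.5: 88 + 0.01·165.5 = 89.655.
ΔQ = 295.71429 − 165.5 = 130.21429; wedge = 117 − 89.655 = 27.345.
Welfare loss = ½ × 130.21429 × 27.345 = $1780.35 thousand.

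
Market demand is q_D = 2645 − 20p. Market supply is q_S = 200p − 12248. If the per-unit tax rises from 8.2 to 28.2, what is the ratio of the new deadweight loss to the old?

11.827

In inverse form: demand p = 132.25 − 0.05q, supply p = 61.24 + 0.005q.
Competitive equilibrium: 132.25 − 0.05q = 61.24 + 0.005q → q* = 1291.0909, p* = 67.6955.
For a per-unit tax t: Δq = t/0.055, so DWL = ½·t·(t/0.055) = t²/0.11.
At t = 8.2: DWL = 611.273. At t = 28.2: DWL = 7229.455.
Ratio = (28.2/8.2)² = 11.827.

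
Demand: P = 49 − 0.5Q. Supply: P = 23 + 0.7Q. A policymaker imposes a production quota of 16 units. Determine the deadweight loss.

Competitive equilibrium: 49 − 0.5Q = 23 + 0.7Q → Q* = 21.6667, P* = 38.1667.
At Q = 16: demand price = 49 − 0.5·16 = 41; supply price = 23 + 0.7·16 = 34.2.
ΔQ = 21.6667 − 16 = 5.6667; wedge = 41 − 34.2 = 6.8.
The triangle = ½ × 5.6667 × 6.8 = 19.27.

19.27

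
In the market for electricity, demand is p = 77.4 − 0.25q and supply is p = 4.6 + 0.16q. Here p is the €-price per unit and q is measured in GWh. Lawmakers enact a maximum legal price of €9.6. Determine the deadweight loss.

Competitive equilibrium: 77.4 − 0.25q = 4.6 + 0.16q → q* = 177.56098, p* = 33.00976.
At the ceiling p = 9.6, quantity supplied = (9.6 − 4.6)/0.16 = 31.25.
Willingness to pay at q' = 31.25: 77.4 − 0.25·31.25 = 69.5875.
Δq = 177.56098 − 31.25 = 146.31098; wedge = 69.5875 − 9.6 = 59.9875.
Deadweight loss = ½ × 146.31098 × 59.9875 = €4388.41.

€4388.41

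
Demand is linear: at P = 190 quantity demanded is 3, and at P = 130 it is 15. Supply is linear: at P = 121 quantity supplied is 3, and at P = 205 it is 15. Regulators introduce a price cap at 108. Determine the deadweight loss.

347.21

Demand slope = (130 − 190)/(15 − 3) = −5, so P = 205 − 5Q.
Supply slope = (205 − 121)/(15 − 3) = 7, so P = 100 + 7Q.
Competitive equilibrium: 205 − 5Q = 100 + 7Q → Q* = 8.75, P* = 161.25.
At the ceiling P = 108, quantity supplied = (108 − 100)/7 = 1.1429.
Willingness to pay at Q' = 1.1429: 205 − 5·1.1429 = 199.2855.
ΔQ = 8.75 − 1.1429 = 7.6071; wedge = 199.2855 − 108 = 91.2855.
DWL = ½ × 7.6071 × 91.2855 = 347.21.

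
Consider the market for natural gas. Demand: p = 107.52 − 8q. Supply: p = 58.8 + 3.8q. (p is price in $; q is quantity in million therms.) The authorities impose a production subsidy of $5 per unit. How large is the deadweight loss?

$1.06 million

Competitive equilibrium: 107.52 − 8q = 58.8 + 3.8q → q* = 4.1288, p* = 74.4895.
The subsidy lowers effective supply by 5: p = 53.8 + 3.8q.
New quantity: 107.52 − 8q = 53.8 + 3.8q → q' = 4.5525.
Overproduction Δq = 4.5525 − 4.1288 = 0.4237; wedge = subsidy = 5.
Welfare loss = ½ × 0.4237 × 5 = $1.06 million.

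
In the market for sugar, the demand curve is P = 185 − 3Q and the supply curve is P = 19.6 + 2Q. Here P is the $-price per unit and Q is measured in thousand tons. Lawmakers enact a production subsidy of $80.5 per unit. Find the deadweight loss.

$648.025 thousand

Competitive equilibrium: 185 − 3Q = 19.6 + 2Q → Q* = 33.08, P* = 85.76.
The subsidy lowers effective supply by 80.5: P = 2Q − 60.9.
New quantity: 185 − 3Q = 2Q − 60.9 → Q' = 49.18.
Overproduction ΔQ = 49.18 − 33.08 = 16.1; wedge = subsidy = 80.5.
Deadweight loss = ½ × 16.1 × 80.5 = $648.025 thousand.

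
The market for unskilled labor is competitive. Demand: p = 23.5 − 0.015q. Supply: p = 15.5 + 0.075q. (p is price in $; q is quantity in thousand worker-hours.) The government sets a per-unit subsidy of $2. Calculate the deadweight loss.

$22.22 thousand

Competitive equilibrium: 23.5 − 0.015q = 15.5 + 0.075q → q* = 88.8889, p* = 22.1667.
The subsidy lowers effective supply by 2: p = 13.5 + 0.075q.
New quantity: 23.5 − 0.015q = 13.5 + 0.075q → q' = 111.1111.
Overproduction Δq = 111.1111 − 88.8889 = 22.2222; wedge = subsidy = 2.
The triangle = ½ × 22.2222 × 2 = $22.22 thousand.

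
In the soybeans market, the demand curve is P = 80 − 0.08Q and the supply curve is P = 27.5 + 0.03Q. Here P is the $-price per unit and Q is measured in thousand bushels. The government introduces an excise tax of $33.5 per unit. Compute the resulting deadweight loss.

Competitive equilibrium: 80 − 0.08Q = 27.5 + 0.03Q → Q* = 477.2727, P* = 41.8182.
With the tax, the buyer price exceeds the seller price by 33.5: (80 − 0.08Q) − (27.5 + 0.03Q) = 33.5 → Q' = 172.7273.
ΔQ = 477.2727 − 172.7273 = 304.5454; the wedge equals the tax, 33.5.
The triangle = ½ × 304.5454 × 33.5 = $5101.14 thousand.

$5101.14 thousand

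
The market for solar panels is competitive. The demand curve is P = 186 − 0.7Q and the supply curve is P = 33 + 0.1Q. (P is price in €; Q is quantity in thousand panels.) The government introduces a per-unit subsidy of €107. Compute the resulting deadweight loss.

Competitive equilibrium: 186 − 0.7Q = 33 + 0.1Q → Q* = 191.25, P* = 52.125.
The subsidy lowers effective supply by 107: P = 0.1Q − 74.
New quantity: 186 − 0.7Q = 0.1Q − 74 → Q' = 325.
Overproduction ΔQ = 325 − 191.25 = 133.75; wedge = subsidy = 107.
Deadweight loss = ½ × 133.75 × 107 = €7155.625 thousand.

€7155.625 thousand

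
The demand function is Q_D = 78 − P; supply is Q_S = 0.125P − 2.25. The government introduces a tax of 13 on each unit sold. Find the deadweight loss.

9.39

In inverse form: demand P = 78 − Q, supply P = 18 + 8Q.
Competitive equilibrium: 78 − Q = 18 + 8Q → Q* = 6.6667, P* = 71.3333.
With the tax, the buyer price exceeds the seller price by 13: (78 − Q) − (18 + 8Q) = 13 → Q' = 5.2222.
ΔQ = 6.6667 − 5.2222 = 1.4445; the wedge equals the tax, 13.
Deadweight loss = ½ × 1.4445 × 13 = 9.39.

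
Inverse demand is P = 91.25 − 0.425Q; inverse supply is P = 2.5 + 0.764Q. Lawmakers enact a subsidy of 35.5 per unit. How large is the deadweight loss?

Competitive equilibrium: 91.25 − 0.425Q = 2.5 + 0.764Q → Q* = 74.6426, P* = 59.5269.
The subsidy lowers effective supply by 35.5: P = 0.764Q − 33.
New quantity: 91.25 − 0.425Q = 0.764Q − 33 → Q' = 104.4996.
Overproduction ΔQ = 104.4996 − 74.6426 = 29.857; wedge = subsidy = 35.5.
Welfare loss = ½ × 29.857 × 35.5 = 529.96.

529.96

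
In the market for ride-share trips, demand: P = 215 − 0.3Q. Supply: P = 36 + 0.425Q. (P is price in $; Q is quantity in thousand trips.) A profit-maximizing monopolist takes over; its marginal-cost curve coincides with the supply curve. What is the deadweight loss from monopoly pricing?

$1892.92 thousand

Competitive equilibrium: 215 − 0.3Q = 36 + 0.425Q → Q* = 246.89655, P* = 140.93103.
Marginal revenue: MR = 215 − 0.6Q. Set MR = MC: 215 − 0.6Q = 36 + 0.425Q → Q_m = 174.63415.
Price P_m = 215 − 0.3·174.63415 = 162.60976; MC(Q_m) = 36 + 0.425·174.63415 = 110.21951.
Competitive Q* = 246.89655, so ΔQ = 72.2624; wedge = 162.60976 − 110.21951 = 52.39025.
DWL = ½ × 72.2624 × 52.39025 = $1892.92 thousand.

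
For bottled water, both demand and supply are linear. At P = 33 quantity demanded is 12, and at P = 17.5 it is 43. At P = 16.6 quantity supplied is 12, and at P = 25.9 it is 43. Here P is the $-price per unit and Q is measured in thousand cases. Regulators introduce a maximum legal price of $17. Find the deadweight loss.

$146.94 thousand

Demand slope = (17.5 − 33)/(43 − 12) = −0.5, so P = 39 − 0.5Q.
Supply slope = (25.9 − 16.6)/(43 − 12) = 0.3, so P = 13 + 0.3Q.
Competitive equilibrium: 39 − 0.5Q = 13 + 0.3Q → Q* = 32.5, P* = 22.75.
At the ceiling P = 17, quantity supplied = (17 − 13)/0.3 = 13.33333.
Willingness to pay at Q' = 13.33333: 39 − 0.5·13.33333 = 32.33334.
ΔQ = 32.5 − 13.33333 = 19.16667; wedge = 32.33334 − 17 = 15.33334.
Welfare loss = ½ × 19.16667 × 15.33334 = $146.94 thousand.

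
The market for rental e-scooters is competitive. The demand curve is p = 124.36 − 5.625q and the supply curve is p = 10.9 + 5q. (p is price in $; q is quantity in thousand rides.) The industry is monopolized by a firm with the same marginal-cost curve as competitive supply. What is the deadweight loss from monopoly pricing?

Competitive equilibrium: 124.36 − 5.625q = 10.9 + 5q → q* = 10.6786, p* = 64.2929.
Marginal revenue: MR = 124.36 − 11.25q. Set MR = MC: 124.36 − 11.25q = 10.9 + 5q → q_m = 6.9822.
Price p_m = 124.36 − 5.625·6.9822 = 85.0851; MC(q_m) = 10.9 + 5·6.9822 = 45.811.
Competitive q* = 10.6786, so Δq = 3.6964; wedge = 85.0851 − 45.811 = 39.2741.
Deadweight loss = ½ × 3.6964 × 39.2741 = $72.59 thousand.

$72.59 thousand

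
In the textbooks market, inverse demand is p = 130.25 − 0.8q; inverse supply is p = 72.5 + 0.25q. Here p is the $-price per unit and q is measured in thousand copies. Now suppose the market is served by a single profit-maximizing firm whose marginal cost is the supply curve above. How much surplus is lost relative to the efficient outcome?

Competitive equilibrium: 130.25 − 0.8q = 72.5 + 0.25q → q* = 55, p* = 86.25.
Marginal revenue: MR = 130.25 − 1.6q. Set MR = MC: 130.25 − 1.6q = 72.5 + 0.25q → q_m = 31.2162.
Price p_m = 130.25 − 0.8·31.2162 = 105.277; MC(q_m) = 72.5 + 0.25·31.2162 = 80.3041.
Competitive q* = 55, so Δq = 23.7838; wedge = 105.277 − 80.3041 = 24.9729.
Deadweight loss = ½ × 23.7838 × 24.9729 = $296.98 thousand.

$296.98 thousand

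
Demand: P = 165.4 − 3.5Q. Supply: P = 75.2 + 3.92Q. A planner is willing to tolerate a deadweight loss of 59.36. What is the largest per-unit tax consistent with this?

Competitive equilibrium: 165.4 − 3.5Q = 75.2 + 3.92Q → Q* = 12.1563, P* = 122.8528.
A tax t gives ΔQ = t/7.42 and wedge t, so DWL = t²/14.84.
t²/14.84 = 59.36 → t² = 880.9024 → t = 29.68.

29.68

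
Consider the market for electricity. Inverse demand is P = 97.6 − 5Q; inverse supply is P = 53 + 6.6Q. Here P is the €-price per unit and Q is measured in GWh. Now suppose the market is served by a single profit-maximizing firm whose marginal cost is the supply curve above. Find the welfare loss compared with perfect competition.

Competitive equilibrium: 97.6 − 5Q = 53 + 6.6Q → Q* = 3.8448, P* = 78.3759.
Marginal revenue: MR = 97.6 − 10Q. Set MR = MC: 97.6 − 10Q = 53 + 6.6Q → Q_m = 2.6867.
Price P_m = 97.6 − 5·2.6867 = 84.1665; MC(Q_m) = 53 + 6.6·2.6867 = 70.7322.
Competitive Q* = 3.8448, so ΔQ = 1.1581; wedge = 84.1665 − 70.7322 = 13.4343.
The triangle = ½ × 1.1581 × 13.4343 = €7.78.

€7.78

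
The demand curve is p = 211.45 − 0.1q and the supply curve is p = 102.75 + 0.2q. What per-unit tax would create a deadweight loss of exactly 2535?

Competitive equilibrium: 211.45 − 0.1q = 102.75 + 0.2q → q* = 362.3333, p* = 175.2167.
A tax t gives Δq = t/0.3 and wedge t, so DWL = t²/0.6.
t²/0.6 = 2535 → t² = 1521 → t = 39.

39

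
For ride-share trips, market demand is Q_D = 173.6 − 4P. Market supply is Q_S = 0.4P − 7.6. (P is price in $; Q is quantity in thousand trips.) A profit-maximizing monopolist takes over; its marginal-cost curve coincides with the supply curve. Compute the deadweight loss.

In inverse form: demand P = 43.4 − 0.25Q, supply P = 19 + 2.5Q.
Competitive equilibrium: 43.4 − 0.25Q = 19 + 2.5Q → Q* = 8.8727, P* = 41.1818.
Marginal revenue: MR = 43.4 − 0.5Q. Set MR = MC: 43.4 − 0.5Q = 19 + 2.5Q → Q_m = 8.1333.
Price P_m = 43.4 − 0.25·8.1333 = 41.3667; MC(Q_m) = 19 + 2.5·8.1333 = 39.3333.
Competitive Q* = 8.8727, so ΔQ = 0.7394; wedge = 41.3667 − 39.3333 = 2.0334.
Deadweight loss = ½ × 0.7394 × 2.0334 = $0.75 thousand.

$0.75 thousand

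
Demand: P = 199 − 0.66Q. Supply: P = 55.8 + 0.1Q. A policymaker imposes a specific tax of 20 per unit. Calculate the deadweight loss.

Competitive equilibrium: 199 − 0.66Q = 55.8 + 0.1Q → Q* = 188.4211, P* = 74.6421.
With the tax, the buyer price exceeds the seller price by 20: (199 − 0.66Q) − (55.8 + 0.1Q) = 20 → Q' = 162.1053.
ΔQ = 188.4211 − 162.1053 = 26.3158; the wedge equals the tax, 20.
Welfare loss = ½ × 26.3158 × 20 = 263.16.

263.16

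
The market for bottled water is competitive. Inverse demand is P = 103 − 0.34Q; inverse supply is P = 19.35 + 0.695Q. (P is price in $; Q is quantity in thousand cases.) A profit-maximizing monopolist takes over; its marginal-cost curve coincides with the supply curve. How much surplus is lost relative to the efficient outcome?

$206.69 thousand

Competitive equilibrium: 103 − 0.34Q = 19.35 + 0.695Q → Q* = 80.8213, P* = 75.5208.
Marginal revenue: MR = 103 − 0.68Q. Set MR = MC: 103 − 0.68Q = 19.35 + 0.695Q → Q_m = 60.8364.
Price P_m = 103 − 0.34·60.8364 = 82.3156; MC(Q_m) = 19.35 + 0.695·60.8364 = 61.6313.
Competitive Q* = 80.8213, so ΔQ = 19.9849; wedge = 82.3156 − 61.6313 = 20.6843.
DWL = ½ × 19.9849 × 20.6843 = $206.69 thousand.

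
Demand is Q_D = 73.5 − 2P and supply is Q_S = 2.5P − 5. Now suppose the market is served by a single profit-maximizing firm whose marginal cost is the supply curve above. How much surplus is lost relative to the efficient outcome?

In inverse form: demand P = 36.75 − 0.5Q, supply P = 2 + 0.4Q.
Competitive equilibrium: 36.75 − 0.5Q = 2 + 0.4Q → Q* = 38.6111, P* = 17.4444.
Marginal revenue: MR = 36.75 − Q. Set MR = MC: 36.75 − Q = 2 + 0.4Q → Q_m = 24.8214.
Price P_m = 36.75 − 0.5·24.8214 = 24.3393; MC(Q_m) = 2 + 0.4·24.8214 = 11.9286.
Competitive Q* = 38.6111, so ΔQ = 13.7897; wedge = 24.3393 − 11.9286 = 12.4107.
Deadweight loss = ½ × 13.7897 × 12.4107 = 85.57.

85.57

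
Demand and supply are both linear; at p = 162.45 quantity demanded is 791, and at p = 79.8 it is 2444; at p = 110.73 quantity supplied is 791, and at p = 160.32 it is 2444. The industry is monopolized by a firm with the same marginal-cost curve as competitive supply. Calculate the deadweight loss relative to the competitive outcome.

12227.26

Demand slope = (79.8 − 162.45)/(2444 − 791) = −0.05, so p = 202 − 0.05q.
Supply slope = (160.32 − 110.73)/(2444 − 791) = 0.03, so p = 87 + 0.03q.
Competitive equilibrium: 202 − 0.05q = 87 + 0.03q → q* = 1437.5, p* = 130.125.
Marginal revenue: MR = 202 − 0.1q. Set MR = MC: 202 − 0.1q = 87 + 0.03q → q_m = 884.61538.
Price p_m = 202 − 0.05·884.61538 = 157.76923; MC(q_m) = 87 + 0.03·884.61538 = 113.53846.
Competitive q* = 1437.5, so Δq = 552.88462; wedge = 157.76923 − 113.53846 = 44.23077.
DWL = ½ × 552.88462 × 44.23077 = 12227.26.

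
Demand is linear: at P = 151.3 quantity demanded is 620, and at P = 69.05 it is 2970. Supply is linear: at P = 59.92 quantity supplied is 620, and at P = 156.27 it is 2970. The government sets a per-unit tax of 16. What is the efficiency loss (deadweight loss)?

Demand slope = (69.05 − 151.3)/(2970 − 620) = −0.035, so P = 173 − 0.035Q.
Supply slope = (156.27 − 59.92)/(2970 − 620) = 0.041, so P = 34.5 + 0.041Q.
Competitive equilibrium: 173 − 0.035Q = 34.5 + 0.041Q → Q* = 1822.3684, P* = 109.2171.
With the tax, the buyer price exceeds the seller price by 16: (173 − 0.035Q) − (34.5 + 0.041Q) = 16 → Q' = 1611.8421.
ΔQ = 1822.3684 − 1611.8421 = 210.5263; the wedge equals the tax, 16.
The triangle = ½ × 210.5263 × 16 = 1684.21.

1684.21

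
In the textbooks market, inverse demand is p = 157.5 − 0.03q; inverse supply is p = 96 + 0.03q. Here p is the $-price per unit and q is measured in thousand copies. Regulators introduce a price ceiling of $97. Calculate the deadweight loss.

Competitive equilibrium: 157.5 − 0.03q = 96 + 0.03q → q* = 1025, p* = 126.75.
At the ceiling p = 97, quantity supplied = (97 − 96)/0.03 = 33.3333.
Willingness to pay at q' = 33.3333: 157.5 − 0.03·33.3333 = 156.5.
Δq = 1025 − 33.3333 = 991.6667; wedge = 156.5 − 97 = 59.5.
Welfare loss = ½ × 991.6667 × 59.5 = $29502.08 thousand.

$29502.08 thousand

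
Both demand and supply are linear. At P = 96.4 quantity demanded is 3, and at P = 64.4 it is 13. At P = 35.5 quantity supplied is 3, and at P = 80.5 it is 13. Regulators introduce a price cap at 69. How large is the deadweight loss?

Demand slope = (64.4 − 96.4)/(13 − 3) = −3.2, so P = 106 − 3.2Q.
Supply slope = (80.5 − 35.5)/(13 − 3) = 4.5, so P = 22 + 4.5Q.
Competitive equilibrium: 106 − 3.2Q = 22 + 4.5Q → Q* = 10.9091, P* = 71.0909.
At the ceiling P = 69, quantity supplied = (69 − 22)/4.5 = 10.4444.
Willingness to pay at Q' = 10.4444: 106 − 3.2·10.4444 = 72.5779.
ΔQ = 10.9091 − 10.4444 = 0.4647; wedge = 72.5779 − 69 = 3.5779.
Deadweight loss = ½ × 0.4647 × 3.5779 = 0.83.

0.83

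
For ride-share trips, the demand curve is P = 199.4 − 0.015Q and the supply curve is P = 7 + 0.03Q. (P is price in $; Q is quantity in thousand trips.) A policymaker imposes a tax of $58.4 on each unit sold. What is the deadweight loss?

$37895.11 thousand

Competitive equilibrium: 199.4 − 0.015Q = 7 + 0.03Q → Q* = 4275.5556, P* = 135.2667.
With the tax, the buyer price exceeds the seller price by 58.4: (199.4 − 0.015Q) − (7 + 0.03Q) = 58.4 → Q' = 2977.7778.
ΔQ = 4275.5556 − 2977.7778 = 1297.7778; the wedge equals the tax, 58.4.
The triangle = ½ × 1297.7778 × 58.4 = $37895.11 thousand.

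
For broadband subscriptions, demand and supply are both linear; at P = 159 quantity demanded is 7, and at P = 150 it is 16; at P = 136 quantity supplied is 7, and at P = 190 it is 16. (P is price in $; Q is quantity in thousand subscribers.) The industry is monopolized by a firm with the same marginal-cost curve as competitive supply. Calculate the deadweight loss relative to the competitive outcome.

Demand slope = (150 − 159)/(16 − 7) = −1, so P = 166 − Q.
Supply slope = (190 − 136)/(16 − 7) = 6, so P = 94 + 6Q.
Competitive equilibrium: 166 − Q = 94 + 6Q → Q* = 10.2857, P* = 155.7143.
Marginal revenue: MR = 166 − 2Q. Set MR = MC: 166 − 2Q = 94 + 6Q → Q_m = 9.
Price P_m = 166 − 1·9 = 157; MC(Q_m) = 94 + 6·9 = 148.
Competitive Q* = 10.2857, so ΔQ = 1.2857; wedge = 157 − 148 = 9.
Welfare loss = ½ × 1.2857 × 9 = $5.79 thousand.

$5.79 thousand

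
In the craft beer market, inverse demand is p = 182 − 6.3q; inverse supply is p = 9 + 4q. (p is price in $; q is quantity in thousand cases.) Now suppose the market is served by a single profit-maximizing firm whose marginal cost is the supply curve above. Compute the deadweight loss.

$209.26 thousand

Competitive equilibrium: 182 − 6.3q = 9 + 4q → q* = 16.7961, p* = 76.1845.
Marginal revenue: MR = 182 − 12.6q. Set MR = MC: 182 − 12.6q = 9 + 4q → q_m = 10.4217.
Price p_m = 182 − 6.3·10.4217 = 116.3433; MC(q_m) = 9 + 4·10.4217 = 50.6868.
Competitive q* = 16.7961, so Δq = 6.3744; wedge = 116.3433 − 50.6868 = 65.6565.
DWL = ½ × 6.3744 × 65.6565 = $209.26 thousand.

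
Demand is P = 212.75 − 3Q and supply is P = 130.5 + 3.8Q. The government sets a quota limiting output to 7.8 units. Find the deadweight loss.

62.74

Competitive equilibrium: 212.75 − 3Q = 130.5 + 3.8Q → Q* = 12.0956, P* = 176.4632.
At Q = 7.8: demand price = 212.75 − 3·7.8 = 189.35; supply price = 130.5 + 3.8·7.8 = 160.14.
ΔQ = 12.0956 − 7.8 = 4.2956; wedge = 189.35 − 160.14 = 29.21.
The triangle = ½ × 4.2956 × 29.21 = 62.74.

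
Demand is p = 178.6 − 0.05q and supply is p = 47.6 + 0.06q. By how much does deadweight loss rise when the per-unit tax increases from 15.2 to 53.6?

12008.73

Competitive equilibrium: 178.6 − 0.05q = 47.6 + 0.06q → q* = 1190.9091, p* = 119.0545.
For a per-unit tax t: Δq = t/0.11, so DWL = ½·t·(t/0.11) = t²/0.22.
At t = 15.2: DWL = 1050.182. At t = 53.6: DWL = 13058.909.
Increase = 13058.909 − 1050.182 = 12008.73.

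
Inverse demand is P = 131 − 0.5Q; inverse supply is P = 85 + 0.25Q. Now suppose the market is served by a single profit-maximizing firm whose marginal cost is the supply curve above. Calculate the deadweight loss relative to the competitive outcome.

Competitive equilibrium: 131 − 0.5Q = 85 + 0.25Q → Q* = 61.3333, P* = 100.3333.
Marginal revenue: MR = 131 − Q. Set MR = MC: 131 − Q = 85 + 0.25Q → Q_m = 36.8.
Price P_m = 131 − 0.5·36.8 = 112.6; MC(Q_m) = 85 + 0.25·36.8 = 94.2.
Competitive Q* = 61.3333, so ΔQ = 24.5333; wedge = 112.6 − 94.2 = 18.4.
Deadweight loss = ½ × 24.5333 × 18.4 = 225.71.

225.71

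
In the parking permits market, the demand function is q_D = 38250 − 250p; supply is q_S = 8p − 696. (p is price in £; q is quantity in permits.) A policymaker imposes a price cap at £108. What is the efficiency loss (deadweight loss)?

£7616.17

In inverse form: demand p = 153 − 0.004q, supply p = 87 + 0.125q.
Competitive equilibrium: 153 − 0.004q = 87 + 0.125q → q* = 511.6279, p* = 150.9535.
At the ceiling p = 108, quantity supplied = (108 − 87)/0.125 = 168.
Willingness to pay at q' = 168: 153 − 0.004·168 = 152.328.
Δq = 511.6279 − 168 = 343.6279; wedge = 152.328 − 108 = 44.328.
Welfare loss = ½ × 343.6279 × 44.328 = £7616.17.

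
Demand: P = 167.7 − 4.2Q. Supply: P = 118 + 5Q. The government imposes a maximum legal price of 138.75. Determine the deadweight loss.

Competitive equilibrium: 167.7 − 4.2Q = 118 + 5Q → Q* = 5.4022, P* = 145.0109.
At the ceiling P = 138.75, quantity supplied = (138.75 − 118)/5 = 4.15.
Willingness to pay at Q' = 4.15: 167.7 − 4.2·4.15 = 150.27.
ΔQ = 5.4022 − 4.15 = 1.2522; wedge = 150.27 − 138.75 = 11.52.
Welfare loss = ½ × 1.2522 × 11.52 = 7.21.

7.21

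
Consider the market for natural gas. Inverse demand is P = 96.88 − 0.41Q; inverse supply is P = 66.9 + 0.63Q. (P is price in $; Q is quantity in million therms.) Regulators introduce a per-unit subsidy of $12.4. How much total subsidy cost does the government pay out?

Competitive equilibrium: 96.88 − 0.41Q = 66.9 + 0.63Q → Q* = 28.8269, P* = 85.061.
The subsidy lowers effective supply by 12.4: P = 54.5 + 0.63Q.
New quantity: 96.88 − 0.41Q = 54.5 + 0.63Q → Q' = 40.75.
Total subsidy cost = 12.4 × 40.75 = $505.30 million.

$505.30 million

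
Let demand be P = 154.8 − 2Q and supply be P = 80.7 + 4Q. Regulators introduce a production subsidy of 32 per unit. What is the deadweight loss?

Competitive equilibrium: 154.8 − 2Q = 80.7 + 4Q → Q* = 12.35, P* = 130.1.
The subsidy lowers effective supply by 32: P = 48.7 + 4Q.
New quantity: 154.8 − 2Q = 48.7 + 4Q → Q' = 17.6833.
Overproduction ΔQ = 17.6833 − 12.35 = 5.3333; wedge = subsidy = 32.
DWL = ½ × 5.3333 × 32 = 85.33.

85.33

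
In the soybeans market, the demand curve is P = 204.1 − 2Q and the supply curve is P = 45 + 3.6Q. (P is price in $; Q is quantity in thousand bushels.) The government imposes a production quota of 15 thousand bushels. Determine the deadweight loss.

$503.57 thousand

Competitive equilibrium: 204.1 − 2Q = 45 + 3.6Q → Q* = 28.4107, P* = 147.2786.
At Q = 15: demand price = 204.1 − 2·15 = 174.1; supply price = 45 + 3.6·15 = 99.
ΔQ = 28.4107 − 15 = 13.4107; wedge = 174.1 − 99 = 75.1.
Deadweight loss = ½ × 13.4107 × 75.1 = $503.57 thousand.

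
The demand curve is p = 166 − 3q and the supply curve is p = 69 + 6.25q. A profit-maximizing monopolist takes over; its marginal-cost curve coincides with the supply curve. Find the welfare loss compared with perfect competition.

Competitive equilibrium: 166 − 3q = 69 + 6.25q → q* = 10.4865, p* = 134.5405.
Marginal revenue: MR = 166 − 6q. Set MR = MC: 166 − 6q = 69 + 6.25q → q_m = 7.9184.
Price p_m = 166 − 3·7.9184 = 142.2448; MC(q_m) = 69 + 6.25·7.9184 = 118.49.
Competitive q* = 10.4865, so Δq = 2.5681; wedge = 142.2448 − 118.49 = 23.7548.
Welfare loss = ½ × 2.5681 × 23.7548 = 30.50.

30.50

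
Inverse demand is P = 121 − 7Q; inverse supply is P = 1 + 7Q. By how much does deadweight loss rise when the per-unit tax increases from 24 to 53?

79.75

Competitive equilibrium: 121 − 7Q = 1 + 7Q → Q* = 8.5714, P* = 61.
For a per-unit tax t: ΔQ = t/14, so DWL = ½·t·(t/14) = t²/28.
At t = 24: DWL = 20.571. At t = 53: DWL = 100.321.
Increase = 100.321 − 20.571 = 79.75.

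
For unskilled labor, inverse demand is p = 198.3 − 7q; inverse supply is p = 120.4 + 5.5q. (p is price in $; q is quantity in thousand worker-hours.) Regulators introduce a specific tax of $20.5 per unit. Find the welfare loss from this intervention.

Competitive equilibrium: 198.3 − 7q = 120.4 + 5.5q → q* = 6.232, p* = 154.676.
With the tax, the buyer price exceeds the seller price by 20.5: (198.3 − 7q) − (120.4 + 5.5q) = 20.5 → q' = 4.592.
Δq = 6.232 − 4.592 = 1.64; the wedge equals the tax, 20.5.
Welfare loss = ½ × 1.64 × 20.5 = $16.81 thousand.

$16.81 thousand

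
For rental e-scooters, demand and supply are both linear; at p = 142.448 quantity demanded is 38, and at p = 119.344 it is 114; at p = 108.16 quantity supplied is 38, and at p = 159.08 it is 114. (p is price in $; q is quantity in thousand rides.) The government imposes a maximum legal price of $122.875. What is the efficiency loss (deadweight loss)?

Demand slope = (119.344 − 142.448)/(114 − 38) = −0.304, so p = 154 − 0.304q.
Supply slope = (159.08 − 108.16)/(114 − 38) = 0.67, so p = 82.7 + 0.67q.
Competitive equilibrium: 154 − 0.304q = 82.7 + 0.67q → q* = 73.2033, p* = 131.7462.
At the ceiling p = 122.875, quantity supplied = (122.875 − 82.7)/0.67 = 59.9627.
Willingness to pay at q' = 59.9627: 154 − 0.304·59.9627 = 135.7713.
Δq = 73.2033 − 59.9627 = 13.2406; wedge = 135.7713 − 122.875 = 12.8963.
The triangle = ½ × 13.2406 × 12.8963 = $85.38 thousand.

$85.38 thousand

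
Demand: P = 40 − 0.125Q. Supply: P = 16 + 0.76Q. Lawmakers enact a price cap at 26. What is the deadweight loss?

86.24

Competitive equilibrium: 40 − 0.125Q = 16 + 0.76Q → Q* = 27.1186, P* = 36.6102.
At the ceiling P = 26, quantity supplied = (26 − 16)/0.76 = 13.1579.
Willingness to pay at Q' = 13.1579: 40 − 0.125·13.1579 = 38.3553.
ΔQ = 27.1186 − 13.1579 = 13.9607; wedge = 38.3553 − 26 = 12.3553.
Welfare loss = ½ × 13.9607 × 12.3553 = 86.24.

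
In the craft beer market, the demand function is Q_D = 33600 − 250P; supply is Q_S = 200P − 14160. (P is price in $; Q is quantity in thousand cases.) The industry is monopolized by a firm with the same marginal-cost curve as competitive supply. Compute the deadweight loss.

$21275.27 thousand

In inverse form: demand P = 134.4 − 0.004Q, supply P = 70.8 + 0.005Q.
Competitive equilibrium: 134.4 − 0.004Q = 70.8 + 0.005Q → Q* = 7066.66667, P* = 106.13333.
Marginal revenue: MR = 134.4 − 0.008Q. Set MR = MC: 134.4 − 0.008Q = 70.8 + 0.005Q → Q_m = 4892.30769.
Price P_m = 134.4 − 0.004·4892.30769 = 114.83077; MC(Q_m) = 70.8 + 0.005·4892.30769 = 95.26154.
Competitive Q* = 7066.66667, so ΔQ = 2174.35898; wedge = 114.83077 − 95.26154 = 19.56923.
DWL = ½ × 2174.35898 × 19.56923 = $21275.27 thousand.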